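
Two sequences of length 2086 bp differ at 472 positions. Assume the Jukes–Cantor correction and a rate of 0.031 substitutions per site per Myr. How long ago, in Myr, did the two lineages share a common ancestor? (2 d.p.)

4.34

p = 472/2086 ≈ 0.22627.
d = −(3/4) ln(1 − 4p/3) = −0.75 ln(1 − 0.301693) = −0.75 ln(0.698307)
  = −0.75 × (-0.359096) = 0.269322 substitutions/site.
Under a molecular clock d = 2μt, so t = d/(2μ) = 0.269322 / (2 × 0.031) = 4.34 Myr.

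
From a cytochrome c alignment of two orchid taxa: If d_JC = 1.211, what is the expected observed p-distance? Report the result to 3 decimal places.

p = (3/4)(1 − e^(−4d/3)) = 0.75 × (1 − e^(-1.614667)) = 0.75 × (1 − 0.198957) = 0.600782.

0.601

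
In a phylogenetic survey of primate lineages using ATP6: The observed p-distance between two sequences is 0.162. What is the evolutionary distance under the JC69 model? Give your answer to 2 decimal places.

0.18

d = −(3/4) ln(1 − 4p/3) = −0.75 ln(1 − 0.216) = −0.75 ln(0.784)
  = −0.75 × (-0.243346) = 0.182510 substitutions/site.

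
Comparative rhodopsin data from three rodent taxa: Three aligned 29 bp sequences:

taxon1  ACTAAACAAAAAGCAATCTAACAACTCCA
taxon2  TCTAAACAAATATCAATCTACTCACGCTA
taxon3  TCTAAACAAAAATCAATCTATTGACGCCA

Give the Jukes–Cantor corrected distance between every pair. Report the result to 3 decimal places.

d(taxon1,taxon2) = 0.344, d(taxon1,taxon3) = 0.242, d(taxon2,taxon3) = 0.152

taxon1–taxon2: 8/29 sites differ → p ≈ 0.275862, d = −0.75 ln(1 − 0.367816) = 0.343931 ≈ 0.344.
taxon1–taxon3: 6/29 sites differ → p ≈ 0.206897, d = −0.75 ln(1 − 0.275863) = 0.242081 ≈ 0.242.
taxon2–taxon3: 4/29 sites differ → p ≈ 0.137931, d = −0.75 ln(1 − 0.183908) = 0.152421 ≈ 0.152.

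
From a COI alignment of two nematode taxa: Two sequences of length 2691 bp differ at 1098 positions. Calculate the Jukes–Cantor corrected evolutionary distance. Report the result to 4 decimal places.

0.5890

p = 1098/2691 ≈ 0.408027.
d = −(3/4) ln(1 − 4p/3) = −0.75 ln(1 − 0.544036) = −0.75 ln(0.455964)
  = −0.75 × (-0.785341) = 0.589006 substitutions/site.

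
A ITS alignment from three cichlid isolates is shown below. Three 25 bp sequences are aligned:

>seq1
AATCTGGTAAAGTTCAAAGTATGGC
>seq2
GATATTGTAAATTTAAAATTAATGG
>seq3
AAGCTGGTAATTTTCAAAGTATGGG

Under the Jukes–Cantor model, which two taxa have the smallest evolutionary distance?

seq1–seq2: 9/25 differ, p = 0.360, d = 0.490.
seq1–seq3: 4/25 differ, p = 0.160, d = 0.180.
seq2–seq3: 9/25 differ, p = 0.360, d = 0.490.
The smallest distance is between seq1 and seq3.

seq1 and seq3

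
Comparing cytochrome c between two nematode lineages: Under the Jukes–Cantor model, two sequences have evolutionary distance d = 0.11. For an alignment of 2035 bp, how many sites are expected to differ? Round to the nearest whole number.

Invert JC69: p = (3/4)(1 − e^(−4d/3)) = 0.75 × (1 − e^(-0.146667)) = 0.75 × (1 − 0.863582) = 0.102314.
Expected differing sites = pL ≈ 0.102314 × 2035 = 208.20899 ≈ 208.

208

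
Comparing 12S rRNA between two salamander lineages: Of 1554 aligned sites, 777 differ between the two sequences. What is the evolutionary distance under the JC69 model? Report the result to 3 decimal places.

0.824

p = 777/1554 = 0.5.
d = −(3/4) ln(1 − 4p/3) = −0.75 ln(1 − 0.666667) = −0.75 ln(0.333333)
  = −0.75 × (-1.098613) = 0.823960 substitutions/site.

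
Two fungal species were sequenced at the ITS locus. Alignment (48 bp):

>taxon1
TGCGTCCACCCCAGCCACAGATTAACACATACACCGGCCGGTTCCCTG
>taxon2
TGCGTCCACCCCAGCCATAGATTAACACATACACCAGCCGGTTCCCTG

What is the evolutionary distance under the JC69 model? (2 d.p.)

0.04

The sequences differ at 2 of 48 sites (18, 36), so p = 2/48 ≈ 0.041667.
d = −(3/4) ln(1 − 4p/3) = −0.75 ln(1 − 0.055556) = −0.75 ln(0.944444)
  = −0.75 × (-0.057159) = 0.042869 substitutions/site.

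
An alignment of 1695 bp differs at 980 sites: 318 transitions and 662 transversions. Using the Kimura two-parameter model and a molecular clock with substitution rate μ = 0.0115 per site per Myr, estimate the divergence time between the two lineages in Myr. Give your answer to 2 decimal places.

P = 318/1695 ≈ 0.187611 and Q = 662/1695 ≈ 0.39056.
Under the Kimura two-parameter model, d = −½ ln(1 − 2P − Q) − ¼ ln(1 − 2Q).
1 − 2P − Q = 0.234218, giving −½ ln(0.234218) = 0.725751.
1 − 2Q = 0.21888, giving −¼ ln(0.21888) = 0.379808.
d = 0.725751 + 0.379808 = 1.105559.
Under a molecular clock d = 2μt, so t = d/(2μ) = 1.105559 / (2 × 0.0115) = 48.07 Myr.

48.07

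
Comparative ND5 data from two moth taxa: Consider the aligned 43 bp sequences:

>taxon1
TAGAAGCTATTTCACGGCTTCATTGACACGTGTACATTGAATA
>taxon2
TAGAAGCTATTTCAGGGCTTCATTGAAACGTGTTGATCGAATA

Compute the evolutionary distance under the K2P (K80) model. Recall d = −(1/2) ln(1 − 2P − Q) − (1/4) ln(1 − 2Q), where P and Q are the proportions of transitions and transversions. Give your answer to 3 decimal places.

0.127

Of 43 sites, 1 differences are transitions and 4 are transversions, so P = 1/43 ≈ 0.023256 and Q = 4/43 ≈ 0.093023.
Under the Kimura two-parameter model, d = −½ ln(1 − 2P − Q) − ¼ ln(1 − 2Q).
1 − 2P − Q = 0.860465, giving −½ ln(0.860465) = 0.075141.
1 − 2Q = 0.813954, giving −¼ ln(0.813954) = 0.051463.
d = 0.075141 + 0.051463 = 0.126604.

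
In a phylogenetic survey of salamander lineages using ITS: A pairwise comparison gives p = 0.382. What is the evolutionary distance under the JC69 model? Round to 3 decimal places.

0.534

d = −(3/4) ln(1 − 4p/3) = −0.75 ln(1 − 0.509333) = −0.75 ln(0.490667)
  = −0.75 × (-0.711990) = 0.533993 substitutions/site.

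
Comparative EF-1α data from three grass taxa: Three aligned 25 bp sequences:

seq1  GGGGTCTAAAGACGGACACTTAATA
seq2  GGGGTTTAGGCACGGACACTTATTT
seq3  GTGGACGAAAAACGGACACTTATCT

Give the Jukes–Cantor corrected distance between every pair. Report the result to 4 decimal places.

seq1–seq2: 6/25 sites differ → p = 0.24, d = −0.75 ln(1 − 0.32) = 0.289247 ≈ 0.2892.
seq1–seq3: 7/25 sites differ → p = 0.28, d = −0.75 ln(1 − 0.373333) = 0.350505 ≈ 0.3505.
seq2–seq3: 8/25 sites differ → p = 0.32, d = −0.75 ln(1 − 0.426667) = 0.417216 ≈ 0.4172.

d(seq1,seq2) = 0.2892, d(seq1,seq3) = 0.3505, d(seq2,seq3) = 0.4172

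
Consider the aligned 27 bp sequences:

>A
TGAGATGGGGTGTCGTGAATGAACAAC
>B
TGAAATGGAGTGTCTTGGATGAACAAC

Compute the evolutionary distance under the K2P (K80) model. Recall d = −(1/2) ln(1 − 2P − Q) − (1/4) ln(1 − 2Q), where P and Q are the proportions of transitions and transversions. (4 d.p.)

0.1693

Of 27 sites, 3 differences are transitions and 1 are transversions, so P = 3/27 ≈ 0.111111 and Q = 1/27 ≈ 0.037037.
Under the Kimura two-parameter model, d = −½ ln(1 − 2P − Q) − ¼ ln(1 − 2Q).
1 − 2P − Q = 0.740741, giving −½ ln(0.740741) = 0.150052.
1 − 2Q = 0.925926, giving −¼ ln(0.925926) = 0.019240.
d = 0.150052 + 0.019240 = 0.169292.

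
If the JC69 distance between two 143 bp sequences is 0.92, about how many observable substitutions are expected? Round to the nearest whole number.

Invert JC69: p = (3/4)(1 − e^(−4d/3)) = 0.75 × (1 − e^(-1.226667)) = 0.75 × (1 − 0.293268) = 0.530049.
Expected differing sites = pL ≈ 0.530049 × 143 = 75.797007 ≈ 76.

76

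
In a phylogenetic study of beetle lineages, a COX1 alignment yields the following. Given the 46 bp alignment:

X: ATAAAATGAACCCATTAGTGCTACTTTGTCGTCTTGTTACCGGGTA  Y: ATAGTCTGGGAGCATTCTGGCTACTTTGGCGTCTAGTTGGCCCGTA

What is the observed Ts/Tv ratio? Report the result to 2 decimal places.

Transitions are A↔G and C↔T; transversions are all other mismatches.
Transitions: 4. Transversions: 12.
R = 4/12 = 0.333333… ≈ 0.33 (to 2 d.p.).

0.33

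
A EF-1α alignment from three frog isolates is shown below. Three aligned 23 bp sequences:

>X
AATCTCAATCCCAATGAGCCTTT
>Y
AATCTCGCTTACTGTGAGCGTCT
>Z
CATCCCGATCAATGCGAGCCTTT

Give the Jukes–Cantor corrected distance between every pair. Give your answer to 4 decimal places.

d(X,Y) = 0.4674, d(X,Z) = 0.4674, d(Y,Z) = 0.4674

X–Y: 8/23 sites differ → p ≈ 0.347826, d = −0.75 ln(1 − 0.463768) = 0.467391 ≈ 0.4674.
X–Z: 8/23 sites differ → p ≈ 0.347826, d = −0.75 ln(1 − 0.463768) = 0.467391 ≈ 0.4674.
Y–Z: 8/23 sites differ → p ≈ 0.347826, d = −0.75 ln(1 − 0.463768) = 0.467391 ≈ 0.4674.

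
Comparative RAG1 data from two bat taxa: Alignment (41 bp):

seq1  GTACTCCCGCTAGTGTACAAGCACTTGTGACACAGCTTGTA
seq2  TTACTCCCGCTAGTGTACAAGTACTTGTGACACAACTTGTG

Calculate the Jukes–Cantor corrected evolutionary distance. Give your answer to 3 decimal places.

The sequences differ at 4 of 41 sites (1, 22, 35, 41), so p = 4/41 ≈ 0.097561.
d = −(3/4) ln(1 − 4p/3) = −0.75 ln(1 − 0.130081) = −0.75 ln(0.869919)
  = −0.75 × (-0.139355) = 0.104516 substitutions/site.

0.105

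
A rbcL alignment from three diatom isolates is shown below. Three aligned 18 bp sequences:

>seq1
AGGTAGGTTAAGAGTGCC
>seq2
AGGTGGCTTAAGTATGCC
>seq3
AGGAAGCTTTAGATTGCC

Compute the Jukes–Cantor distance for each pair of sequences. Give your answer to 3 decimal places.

d(seq1,seq2) = 0.264, d(seq1,seq3) = 0.264, d(seq2,seq3) = 0.347

seq1–seq2: 4/18 sites differ → p ≈ 0.222222, d = −0.75 ln(1 − 0.296296) = 0.263548 ≈ 0.264.
seq1–seq3: 4/18 sites differ → p ≈ 0.222222, d = −0.75 ln(1 − 0.296296) = 0.263548 ≈ 0.264.
seq2–seq3: 5/18 sites differ → p ≈ 0.277778, d = −0.75 ln(1 − 0.370371) = 0.346968 ≈ 0.347.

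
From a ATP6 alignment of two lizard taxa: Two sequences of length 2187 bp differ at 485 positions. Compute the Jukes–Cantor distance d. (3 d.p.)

p = 485/2187 ≈ 0.221765.
d = −(3/4) ln(1 − 4p/3) = −0.75 ln(1 − 0.295687) = −0.75 ln(0.704313)
  = −0.75 × (-0.350532) = 0.262899 substitutions/site.

0.263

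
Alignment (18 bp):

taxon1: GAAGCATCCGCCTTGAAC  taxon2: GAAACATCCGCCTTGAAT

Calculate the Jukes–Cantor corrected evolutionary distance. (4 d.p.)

0.1203

The sequences differ at 2 of 18 sites (4, 18), so p = 2/18 ≈ 0.111111.
d = −(3/4) ln(1 − 4p/3) = −0.75 ln(1 − 0.148148) = −0.75 ln(0.851852)
  = −0.75 × (-0.160342) = 0.120257 substitutions/site.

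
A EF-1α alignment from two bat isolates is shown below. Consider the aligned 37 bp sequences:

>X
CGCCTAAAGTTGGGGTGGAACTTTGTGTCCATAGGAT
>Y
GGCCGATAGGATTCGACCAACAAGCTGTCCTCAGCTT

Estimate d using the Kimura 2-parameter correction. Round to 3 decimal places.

1.292

Of 37 sites, 1 differences are transitions and 18 are transversions, so P = 1/37 ≈ 0.027027 and Q = 18/37 ≈ 0.486486.
Under the Kimura two-parameter model, d = −½ ln(1 − 2P − Q) − ¼ ln(1 − 2Q).
1 − 2P − Q = 0.45946, giving −½ ln(0.45946) = 0.388852.
1 − 2Q = 0.027028, giving −¼ ln(0.027028) = 0.902720.
d = 0.388852 + 0.902720 = 1.291572.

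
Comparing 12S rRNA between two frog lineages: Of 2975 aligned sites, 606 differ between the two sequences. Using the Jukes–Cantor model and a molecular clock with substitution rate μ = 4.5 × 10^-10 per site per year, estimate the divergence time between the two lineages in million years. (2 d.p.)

264.08

p = 606/2975 ≈ 0.203697.
d = −(3/4) ln(1 − 4p/3) = −0.75 ln(1 − 0.271596) = −0.75 ln(0.728404)
  = −0.75 × (-0.316899) = 0.237674 substitutions/site.
Under a molecular clock d = 2μt, so t = d/(2μ) = 0.237674 / (2 × 4.5 × 10^-10) = 264.08 million years.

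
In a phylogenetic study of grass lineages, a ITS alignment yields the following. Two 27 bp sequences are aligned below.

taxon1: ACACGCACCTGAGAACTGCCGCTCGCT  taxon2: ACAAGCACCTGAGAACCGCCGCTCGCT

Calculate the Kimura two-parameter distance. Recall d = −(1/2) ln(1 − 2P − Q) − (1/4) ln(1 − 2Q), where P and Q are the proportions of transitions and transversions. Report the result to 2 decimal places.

0.08

Of 27 sites, 1 differences are transitions and 1 are transversions, so P = 1/27 ≈ 0.037037 and Q = 1/27 ≈ 0.037037.
Under the Kimura two-parameter model, d = −½ ln(1 − 2P − Q) − ¼ ln(1 − 2Q).
1 − 2P − Q = 0.888889, giving −½ ln(0.888889) = 0.058891.
1 − 2Q = 0.925926, giving −¼ ln(0.925926) = 0.019240.
d = 0.058891 + 0.019240 = 0.078131.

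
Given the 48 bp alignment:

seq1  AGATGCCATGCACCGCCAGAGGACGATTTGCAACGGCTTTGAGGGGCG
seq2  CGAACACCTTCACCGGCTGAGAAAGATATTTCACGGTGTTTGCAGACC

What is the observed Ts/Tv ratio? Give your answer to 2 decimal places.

0.38

Transitions are A↔G and C↔T; transversions are all other mismatches.
Transitions: 6. Transversions: 16.
R = 6/16 = 0.375 ≈ 0.38 (to 2 d.p.).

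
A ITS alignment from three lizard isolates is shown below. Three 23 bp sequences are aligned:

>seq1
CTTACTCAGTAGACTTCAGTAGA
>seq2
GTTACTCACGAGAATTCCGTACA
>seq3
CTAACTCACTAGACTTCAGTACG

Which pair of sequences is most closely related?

seq1 and seq3

seq1–seq2: 6/23 differ, p = 0.261, d = 0.321.
seq1–seq3: 4/23 differ, p = 0.174, d = 0.198.
seq2–seq3: 6/23 differ, p = 0.261, d = 0.321.
The smallest distance is between seq1 and seq3.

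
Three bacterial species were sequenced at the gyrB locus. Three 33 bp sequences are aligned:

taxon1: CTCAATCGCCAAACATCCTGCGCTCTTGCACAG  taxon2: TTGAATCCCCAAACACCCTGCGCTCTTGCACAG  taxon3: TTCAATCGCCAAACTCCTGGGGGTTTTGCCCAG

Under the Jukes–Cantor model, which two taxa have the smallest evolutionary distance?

taxon1 and taxon2

taxon1–taxon2: 4/33 differ, p = 0.121, d = 0.132.
taxon1–taxon3: 9/33 differ, p = 0.273, d = 0.339.
taxon2–taxon3: 9/33 differ, p = 0.273, d = 0.339.
The smallest distance is between taxon1 and taxon2.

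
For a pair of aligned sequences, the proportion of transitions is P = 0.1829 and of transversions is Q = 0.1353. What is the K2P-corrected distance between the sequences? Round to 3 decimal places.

0.427

Under the Kimura two-parameter model, d = −½ ln(1 − 2P − Q) − ¼ ln(1 − 2Q).
1 − 2P − Q = 0.4989, giving −½ ln(0.4989) = 0.347675.
1 − 2Q = 0.7294, giving −¼ ln(0.7294) = 0.078883.
d = 0.347675 + 0.078883 = 0.426558.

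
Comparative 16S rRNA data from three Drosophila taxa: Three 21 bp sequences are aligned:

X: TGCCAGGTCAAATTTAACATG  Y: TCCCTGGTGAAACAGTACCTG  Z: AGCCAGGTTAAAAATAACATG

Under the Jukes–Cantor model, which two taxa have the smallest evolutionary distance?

X–Y: 8/21 differ, p = 0.381, d = 0.532.
X–Z: 4/21 differ, p = 0.190, d = 0.220.
Y–Z: 8/21 differ, p = 0.381, d = 0.532.
The smallest distance is between X and Z.

X and Z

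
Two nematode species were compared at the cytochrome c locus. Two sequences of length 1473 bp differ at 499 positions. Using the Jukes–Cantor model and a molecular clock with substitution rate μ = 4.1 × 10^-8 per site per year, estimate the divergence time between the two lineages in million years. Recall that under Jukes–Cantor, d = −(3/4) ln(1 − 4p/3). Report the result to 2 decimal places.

5.50

p = 499/1473 ≈ 0.338764.
d = −(3/4) ln(1 − 4p/3) = −0.75 ln(1 − 0.451685) = −0.75 ln(0.548315)
  = −0.75 × (-0.600905) = 0.450679 substitutions/site.
Under a molecular clock d = 2μt, so t = d/(2μ) = 0.450679 / (2 × 4.1 × 10^-8) = 5.50 million years.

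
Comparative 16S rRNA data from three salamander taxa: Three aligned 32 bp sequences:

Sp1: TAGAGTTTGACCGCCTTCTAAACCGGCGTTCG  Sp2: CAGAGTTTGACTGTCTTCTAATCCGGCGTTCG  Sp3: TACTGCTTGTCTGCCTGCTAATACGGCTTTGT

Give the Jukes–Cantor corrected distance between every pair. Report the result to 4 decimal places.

d(Sp1,Sp2) = 0.1367, d(Sp1,Sp3) = 0.4598, d(Sp2,Sp3) = 0.4598

Sp1–Sp2: 4/32 sites differ → p = 0.125, d = −0.75 ln(1 − 0.166667) = 0.136741 ≈ 0.1367.
Sp1–Sp3: 11/32 sites differ → p = 0.34375, d = −0.75 ln(1 − 0.458333) = 0.459828 ≈ 0.4598.
Sp2–Sp3: 11/32 sites differ → p = 0.34375, d = −0.75 ln(1 − 0.458333) = 0.459828 ≈ 0.4598.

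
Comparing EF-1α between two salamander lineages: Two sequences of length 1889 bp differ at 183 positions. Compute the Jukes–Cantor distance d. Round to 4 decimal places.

p = 183/1889 ≈ 0.096877.
d = −(3/4) ln(1 − 4p/3) = −0.75 ln(1 − 0.129169) = −0.75 ln(0.870831)
  = −0.75 × (-0.138307) = 0.103730 substitutions/site.

0.1037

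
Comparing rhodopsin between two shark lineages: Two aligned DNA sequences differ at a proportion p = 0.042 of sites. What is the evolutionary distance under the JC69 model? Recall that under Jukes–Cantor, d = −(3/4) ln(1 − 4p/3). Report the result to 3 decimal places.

d = −(3/4) ln(1 − 4p/3) = −0.75 ln(1 − 0.056) = −0.75 ln(0.944)
  = −0.75 × (-0.057629) = 0.043222 substitutions/site.

0.043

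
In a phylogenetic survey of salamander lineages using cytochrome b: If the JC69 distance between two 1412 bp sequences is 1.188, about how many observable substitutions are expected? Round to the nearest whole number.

Invert JC69: p = (3/4)(1 − e^(−4d/3)) = 0.75 × (1 − e^(-1.584)) = 0.75 × (1 − 0.205153) = 0.596135.
Expected differing sites = pL ≈ 0.596135 × 1412 = 841.74262 ≈ 842.

842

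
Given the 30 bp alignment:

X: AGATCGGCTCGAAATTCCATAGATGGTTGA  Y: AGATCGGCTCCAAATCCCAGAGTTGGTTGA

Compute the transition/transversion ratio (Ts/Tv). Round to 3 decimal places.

0.333

Transitions are A↔G and C↔T; transversions are all other mismatches.
Transitions: 1. Transversions: 3.
R = 1/3 = 0.333333… ≈ 0.333 (to 3 d.p.).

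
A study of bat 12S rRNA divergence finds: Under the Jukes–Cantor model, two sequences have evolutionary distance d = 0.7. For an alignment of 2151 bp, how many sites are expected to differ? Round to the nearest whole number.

Invert JC69: p = (3/4)(1 − e^(−4d/3)) = 0.75 × (1 − e^(-0.933333)) = 0.75 × (1 − 0.393241) = 0.455069.
Expected differing sites = pL ≈ 0.455069 × 2151 = 978.853419 ≈ 979.

979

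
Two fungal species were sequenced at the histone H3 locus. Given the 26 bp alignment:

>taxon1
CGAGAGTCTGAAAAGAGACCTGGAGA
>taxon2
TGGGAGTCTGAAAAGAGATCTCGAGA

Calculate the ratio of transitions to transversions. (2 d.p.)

Transitions are A↔G and C↔T; transversions are all other mismatches.
Transitions: 3. Transversions: 1.
R = 3/1 = 3.00.

3.00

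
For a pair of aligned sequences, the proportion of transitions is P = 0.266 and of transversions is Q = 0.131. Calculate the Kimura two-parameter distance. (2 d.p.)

Under the Kimura two-parameter model, d = −½ ln(1 − 2P − Q) − ¼ ln(1 − 2Q).
1 − 2P − Q = 0.337, giving −½ ln(0.337) = 0.543836.
1 − 2Q = 0.738, giving −¼ ln(0.738) = 0.075953.
d = 0.543836 + 0.075953 = 0.619789.

0.62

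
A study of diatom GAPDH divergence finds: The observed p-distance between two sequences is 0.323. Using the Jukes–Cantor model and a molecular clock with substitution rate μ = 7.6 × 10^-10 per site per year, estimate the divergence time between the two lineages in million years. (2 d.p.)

277.94

d = −(3/4) ln(1 − 4p/3) = −0.75 ln(1 − 0.430667) = −0.75 ln(0.569333)
  = −0.75 × (-0.563290) = 0.422468 substitutions/site.
Under a molecular clock d = 2μt, so t = d/(2μ) = 0.422468 / (2 × 7.6 × 10^-10) = 277.94 million years.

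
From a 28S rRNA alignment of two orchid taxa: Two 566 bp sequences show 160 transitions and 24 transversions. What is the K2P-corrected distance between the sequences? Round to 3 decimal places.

P = 160/566 ≈ 0.282686 and Q = 24/566 ≈ 0.042403.
Under the Kimura two-parameter model, d = −½ ln(1 − 2P − Q) − ¼ ln(1 − 2Q).
1 − 2P − Q = 0.392225, giving −½ ln(0.392225) = 0.467960.
1 − 2Q = 0.915194, giving −¼ ln(0.915194) = 0.022155.
d = 0.467960 + 0.022155 = 0.490115.

0.490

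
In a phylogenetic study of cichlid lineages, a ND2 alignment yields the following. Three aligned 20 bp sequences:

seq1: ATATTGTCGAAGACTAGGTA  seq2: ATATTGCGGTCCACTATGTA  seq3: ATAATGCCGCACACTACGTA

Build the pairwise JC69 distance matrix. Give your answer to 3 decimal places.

d(seq1,seq2) = 0.383, d(seq1,seq3) = 0.304, d(seq2,seq3) = 0.304

seq1–seq2: 6/20 sites differ → p = 0.3, d = −0.75 ln(1 − 0.4) = 0.383119 ≈ 0.383.
seq1–seq3: 5/20 sites differ → p = 0.25, d = −0.75 ln(1 − 0.333333) = 0.304098 ≈ 0.304.
seq2–seq3: 5/20 sites differ → p = 0.25, d = −0.75 ln(1 − 0.333333) = 0.304098 ≈ 0.304.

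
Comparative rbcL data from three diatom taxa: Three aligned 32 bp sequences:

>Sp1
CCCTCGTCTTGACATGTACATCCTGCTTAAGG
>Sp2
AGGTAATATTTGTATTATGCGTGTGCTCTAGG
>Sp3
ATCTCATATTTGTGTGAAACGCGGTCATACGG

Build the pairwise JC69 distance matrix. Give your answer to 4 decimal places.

d(Sp1,Sp2) = 1.1765, d(Sp1,Sp3) = 0.9241, d(Sp2,Sp3) = 0.6566

Sp1–Sp2: 19/32 sites differ → p = 0.59375, d = −0.75 ln(1 − 0.791667) = 1.176463 ≈ 1.1765.
Sp1–Sp3: 17/32 sites differ → p = 0.53125, d = −0.75 ln(1 − 0.708333) = 0.924107 ≈ 0.9241.
Sp2–Sp3: 14/32 sites differ → p = 0.4375, d = −0.75 ln(1 − 0.583333) = 0.656601 ≈ 0.6566.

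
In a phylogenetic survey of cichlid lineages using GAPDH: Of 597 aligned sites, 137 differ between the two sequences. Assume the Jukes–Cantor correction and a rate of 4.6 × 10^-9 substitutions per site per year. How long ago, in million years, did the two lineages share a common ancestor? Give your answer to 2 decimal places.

29.78

p = 137/597 ≈ 0.229481.
d = −(3/4) ln(1 − 4p/3) = −0.75 ln(1 − 0.305975) = −0.75 ln(0.694025)
  = −0.75 × (-0.365247) = 0.273935 substitutions/site.
Under a molecular clock d = 2μt, so t = d/(2μ) = 0.273935 / (2 × 4.6 × 10^-9) = 29.78 million years.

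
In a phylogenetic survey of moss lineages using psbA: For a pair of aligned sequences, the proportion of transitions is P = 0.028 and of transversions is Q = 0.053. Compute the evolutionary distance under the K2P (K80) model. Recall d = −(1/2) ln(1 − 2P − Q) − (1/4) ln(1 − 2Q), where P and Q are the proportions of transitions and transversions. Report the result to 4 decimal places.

Under the Kimura two-parameter model, d = −½ ln(1 − 2P − Q) − ¼ ln(1 − 2Q).
1 − 2P − Q = 0.891, giving −½ ln(0.891) = 0.057705.
1 − 2Q = 0.894, giving −¼ ln(0.894) = 0.028012.
d = 0.057705 + 0.028012 = 0.085717.

0.0857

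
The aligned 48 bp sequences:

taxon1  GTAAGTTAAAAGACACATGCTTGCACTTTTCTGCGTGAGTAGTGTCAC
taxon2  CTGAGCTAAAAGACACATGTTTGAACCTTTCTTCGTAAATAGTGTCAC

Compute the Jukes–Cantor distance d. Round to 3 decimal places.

0.216

The sequences differ at 9 of 48 sites (1, 3, 6, 20, 24, 27, 33, 37, 39), so p = 9/48 = 0.1875.
d = −(3/4) ln(1 − 4p/3) = −0.75 ln(1 − 0.25) = −0.75 ln(0.75)
  = −0.75 × (-0.287682) = 0.215762 substitutions/site.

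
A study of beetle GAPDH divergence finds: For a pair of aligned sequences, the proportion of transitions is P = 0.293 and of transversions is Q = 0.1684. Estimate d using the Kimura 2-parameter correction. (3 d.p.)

0.805

Under the Kimura two-parameter model, d = −½ ln(1 − 2P − Q) − ¼ ln(1 − 2Q).
1 − 2P − Q = 0.2456, giving −½ ln(0.2456) = 0.702026.
1 − 2Q = 0.6632, giving −¼ ln(0.6632) = 0.102670.
d = 0.702026 + 0.102670 = 0.804696.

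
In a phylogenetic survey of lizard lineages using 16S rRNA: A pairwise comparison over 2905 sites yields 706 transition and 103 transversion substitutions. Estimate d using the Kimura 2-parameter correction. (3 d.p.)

P = 706/2905 ≈ 0.243029 and Q = 103/2905 ≈ 0.035456.
Under the Kimura two-parameter model, d = −½ ln(1 − 2P − Q) − ¼ ln(1 − 2Q).
1 − 2P − Q = 0.478486, giving −½ ln(0.478486) = 0.368564.
1 − 2Q = 0.929088, giving −¼ ln(0.929088) = 0.018388.
d = 0.368564 + 0.018388 = 0.386952.

0.387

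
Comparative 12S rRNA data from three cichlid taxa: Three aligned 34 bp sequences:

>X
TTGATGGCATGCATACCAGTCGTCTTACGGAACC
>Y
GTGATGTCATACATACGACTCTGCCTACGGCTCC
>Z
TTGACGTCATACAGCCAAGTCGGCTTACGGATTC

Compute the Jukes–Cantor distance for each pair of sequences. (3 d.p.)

X–Y: 10/34 sites differ → p ≈ 0.294118, d = −0.75 ln(1 − 0.392157) = 0.373379 ≈ 0.373.
X–Z: 9/34 sites differ → p ≈ 0.264706, d = −0.75 ln(1 − 0.352941) = 0.326488 ≈ 0.326.
Y–Z: 10/34 sites differ → p ≈ 0.294118, d = −0.75 ln(1 − 0.392157) = 0.373379 ≈ 0.373.

d(X,Y) = 0.373, d(X,Z) = 0.326, d(Y,Z) = 0.373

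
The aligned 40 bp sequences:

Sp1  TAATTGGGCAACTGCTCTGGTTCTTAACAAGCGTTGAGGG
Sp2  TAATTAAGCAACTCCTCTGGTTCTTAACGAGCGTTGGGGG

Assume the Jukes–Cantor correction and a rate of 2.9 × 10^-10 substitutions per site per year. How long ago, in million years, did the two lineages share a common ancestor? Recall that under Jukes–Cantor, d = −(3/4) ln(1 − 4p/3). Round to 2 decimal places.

235.76

The sequences differ at 5 of 40 sites (6, 7, 14, 29, 37), so p = 5/40 = 0.125.
d = −(3/4) ln(1 − 4p/3) = −0.75 ln(1 − 0.166667) = −0.75 ln(0.833333)
  = −0.75 × (-0.182322) = 0.136742 substitutions/site.
Under a molecular clock d = 2μt, so t = d/(2μ) = 0.136742 / (2 × 2.9 × 10^-10) = 235.76 million years.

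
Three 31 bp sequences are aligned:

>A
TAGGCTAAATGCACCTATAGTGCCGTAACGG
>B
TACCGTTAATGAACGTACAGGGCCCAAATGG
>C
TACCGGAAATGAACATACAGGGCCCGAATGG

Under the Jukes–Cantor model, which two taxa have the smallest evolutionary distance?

B and C

A–B: 11/31 differ, p = 0.355, d = 0.481.
A–C: 11/31 differ, p = 0.355, d = 0.481.
B–C: 4/31 differ, p = 0.129, d = 0.142.
The smallest distance is between B and C.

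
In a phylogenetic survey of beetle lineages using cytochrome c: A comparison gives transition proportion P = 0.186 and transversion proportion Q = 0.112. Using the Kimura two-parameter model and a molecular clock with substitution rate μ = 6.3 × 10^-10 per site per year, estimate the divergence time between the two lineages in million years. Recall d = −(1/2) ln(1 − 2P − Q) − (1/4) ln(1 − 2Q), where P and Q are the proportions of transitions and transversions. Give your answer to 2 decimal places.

312.88

Under the Kimura two-parameter model, d = −½ ln(1 − 2P − Q) − ¼ ln(1 − 2Q).
1 − 2P − Q = 0.516, giving −½ ln(0.516) = 0.330824.
1 − 2Q = 0.776, giving −¼ ln(0.776) = 0.063401.
d = 0.330824 + 0.063401 = 0.394225.
Under a molecular clock d = 2μt, so t = d/(2μ) = 0.394225 / (2 × 6.3 × 10^-10) = 312.88 million years.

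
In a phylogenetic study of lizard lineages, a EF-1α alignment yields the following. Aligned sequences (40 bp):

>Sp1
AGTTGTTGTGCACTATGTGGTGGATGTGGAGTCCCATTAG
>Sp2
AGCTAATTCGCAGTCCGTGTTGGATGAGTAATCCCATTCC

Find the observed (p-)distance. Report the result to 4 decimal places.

The sequences differ at 14 of 40 positions.
p = 14/40 = 0.3500.

0.3500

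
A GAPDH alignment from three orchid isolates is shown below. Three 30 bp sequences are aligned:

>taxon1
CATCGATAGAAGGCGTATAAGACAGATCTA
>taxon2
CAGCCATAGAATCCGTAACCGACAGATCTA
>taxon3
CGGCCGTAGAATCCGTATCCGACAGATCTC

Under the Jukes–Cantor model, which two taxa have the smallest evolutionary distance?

taxon1–taxon2: 7/30 differ, p = 0.233, d = 0.280.
taxon1–taxon3: 9/30 differ, p = 0.300, d = 0.383.
taxon2–taxon3: 4/30 differ, p = 0.133, d = 0.147.
The smallest distance is between taxon2 and taxon3.

taxon2 and taxon3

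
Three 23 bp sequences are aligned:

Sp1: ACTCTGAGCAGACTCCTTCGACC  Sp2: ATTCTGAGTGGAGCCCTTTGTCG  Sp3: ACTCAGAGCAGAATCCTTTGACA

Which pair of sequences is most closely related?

Sp1–Sp2: 8/23 differ, p = 0.348, d = 0.467.
Sp1–Sp3: 4/23 differ, p = 0.174, d = 0.198.
Sp2–Sp3: 8/23 differ, p = 0.348, d = 0.467.
The smallest distance is between Sp1 and Sp3.

Sp1 and Sp3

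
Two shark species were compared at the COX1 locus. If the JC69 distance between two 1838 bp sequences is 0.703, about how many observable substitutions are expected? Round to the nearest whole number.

Invert JC69: p = (3/4)(1 − e^(−4d/3)) = 0.75 × (1 − e^(-0.937333)) = 0.75 × (1 − 0.391671) = 0.456247.
Expected differing sites = pL ≈ 0.456247 × 1838 = 838.581986 ≈ 839.

839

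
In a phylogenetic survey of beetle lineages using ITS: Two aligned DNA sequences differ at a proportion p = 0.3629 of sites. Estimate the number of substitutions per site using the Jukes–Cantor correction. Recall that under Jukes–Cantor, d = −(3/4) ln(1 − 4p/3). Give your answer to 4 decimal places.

d = −(3/4) ln(1 − 4p/3) = −0.75 ln(1 − 0.483867) = −0.75 ln(0.516133)
  = −0.75 × (-0.661391) = 0.496043 substitutions/site.

0.4960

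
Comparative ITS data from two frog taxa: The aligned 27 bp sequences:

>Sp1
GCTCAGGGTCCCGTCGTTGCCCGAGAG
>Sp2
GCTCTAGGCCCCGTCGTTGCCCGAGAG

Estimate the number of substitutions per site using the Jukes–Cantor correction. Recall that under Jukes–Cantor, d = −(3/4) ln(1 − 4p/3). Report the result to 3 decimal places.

0.120

The sequences differ at 3 of 27 sites (5, 6, 9), so p = 3/27 ≈ 0.111111.
d = −(3/4) ln(1 − 4p/3) = −0.75 ln(1 − 0.148148) = −0.75 ln(0.851852)
  = −0.75 × (-0.160342) = 0.120257 substitutions/site.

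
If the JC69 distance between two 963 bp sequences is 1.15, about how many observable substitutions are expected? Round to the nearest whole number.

Invert JC69: p = (3/4)(1 − e^(−4d/3)) = 0.75 × (1 − e^(-1.533333)) = 0.75 × (1 − 0.215815) = 0.588139.
Expected differing sites = pL ≈ 0.588139 × 963 = 566.377857 ≈ 566.

566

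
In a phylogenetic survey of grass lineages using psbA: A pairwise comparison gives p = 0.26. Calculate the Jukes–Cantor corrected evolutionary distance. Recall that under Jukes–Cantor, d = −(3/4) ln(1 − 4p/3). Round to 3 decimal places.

0.319

d = −(3/4) ln(1 − 4p/3) = −0.75 ln(1 − 0.346667) = −0.75 ln(0.653333)
  = −0.75 × (-0.425668) = 0.319251 substitutions/site.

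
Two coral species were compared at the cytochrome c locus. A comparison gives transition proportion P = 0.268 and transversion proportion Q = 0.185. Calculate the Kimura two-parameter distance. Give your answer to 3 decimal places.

Under the Kimura two-parameter model, d = −½ ln(1 − 2P − Q) − ¼ ln(1 − 2Q).
1 − 2P − Q = 0.279, giving −½ ln(0.279) = 0.638272.
1 − 2Q = 0.63, giving −¼ ln(0.63) = 0.115509.
d = 0.638272 + 0.115509 = 0.753781.

0.754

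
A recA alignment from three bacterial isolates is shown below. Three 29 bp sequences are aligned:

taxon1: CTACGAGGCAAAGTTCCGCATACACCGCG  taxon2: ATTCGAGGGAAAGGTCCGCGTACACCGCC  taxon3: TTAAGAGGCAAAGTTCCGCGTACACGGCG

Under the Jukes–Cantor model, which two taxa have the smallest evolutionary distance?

taxon1–taxon2: 6/29 differ, p = 0.207, d = 0.242.
taxon1–taxon3: 4/29 differ, p = 0.138, d = 0.152.
taxon2–taxon3: 7/29 differ, p = 0.241, d = 0.291.
The smallest distance is between taxon1 and taxon3.

taxon1 and taxon3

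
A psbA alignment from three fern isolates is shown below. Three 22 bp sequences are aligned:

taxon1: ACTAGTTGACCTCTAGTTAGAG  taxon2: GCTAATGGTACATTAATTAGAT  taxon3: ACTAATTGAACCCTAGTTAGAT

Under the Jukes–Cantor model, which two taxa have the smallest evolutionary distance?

taxon1 and taxon3

taxon1–taxon2: 9/22 differ, p = 0.409, d = 0.591.
taxon1–taxon3: 4/22 differ, p = 0.182, d = 0.208.
taxon2–taxon3: 6/22 differ, p = 0.273, d = 0.339.
The smallest distance is between taxon1 and taxon3.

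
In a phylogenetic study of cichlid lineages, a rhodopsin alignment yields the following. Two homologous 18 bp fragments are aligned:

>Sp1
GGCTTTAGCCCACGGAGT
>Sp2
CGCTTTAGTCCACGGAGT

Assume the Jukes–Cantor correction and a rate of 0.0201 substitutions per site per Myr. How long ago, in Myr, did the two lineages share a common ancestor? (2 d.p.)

2.99

The sequences differ at 2 of 18 sites (1, 9), so p = 2/18 ≈ 0.111111.
d = −(3/4) ln(1 − 4p/3) = −0.75 ln(1 − 0.148148) = −0.75 ln(0.851852)
  = −0.75 × (-0.160342) = 0.120257 substitutions/site.
Under a molecular clock d = 2μt, so t = d/(2μ) = 0.120257 / (2 × 0.0201) = 2.99 Myr.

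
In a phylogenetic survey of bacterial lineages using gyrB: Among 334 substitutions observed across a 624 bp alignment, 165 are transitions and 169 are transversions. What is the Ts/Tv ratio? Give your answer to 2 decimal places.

R = 165/169 = 0.976331… ≈ 0.98 (to 2 d.p.).

0.98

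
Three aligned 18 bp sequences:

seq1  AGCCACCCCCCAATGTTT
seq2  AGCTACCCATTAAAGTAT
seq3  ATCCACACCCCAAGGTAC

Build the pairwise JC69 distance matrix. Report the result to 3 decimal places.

seq1–seq2: 6/18 sites differ → p ≈ 0.333333, d = −0.75 ln(1 − 0.444444) = 0.440839 ≈ 0.441.
seq1–seq3: 5/18 sites differ → p ≈ 0.277778, d = −0.75 ln(1 − 0.370371) = 0.346968 ≈ 0.347.
seq2–seq3: 8/18 sites differ → p ≈ 0.444444, d = −0.75 ln(1 − 0.592592) = 0.673455 ≈ 0.673.

d(seq1,seq2) = 0.441, d(seq1,seq3) = 0.347, d(seq2,seq3) = 0.673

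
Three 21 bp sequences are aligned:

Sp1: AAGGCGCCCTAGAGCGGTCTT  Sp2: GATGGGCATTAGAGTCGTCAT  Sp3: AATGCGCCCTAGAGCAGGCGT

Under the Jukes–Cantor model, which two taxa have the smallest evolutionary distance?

Sp1 and Sp3

Sp1–Sp2: 8/21 differ, p = 0.381, d = 0.532.
Sp1–Sp3: 4/21 differ, p = 0.190, d = 0.220.
Sp2–Sp3: 8/21 differ, p = 0.381, d = 0.532.
The smallest distance is between Sp1 and Sp3.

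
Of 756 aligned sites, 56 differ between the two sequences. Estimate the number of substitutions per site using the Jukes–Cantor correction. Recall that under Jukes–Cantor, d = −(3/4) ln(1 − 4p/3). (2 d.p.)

p = 56/756 ≈ 0.074074.
d = −(3/4) ln(1 − 4p/3) = −0.75 ln(1 − 0.098765) = −0.75 ln(0.901235)
  = −0.75 × (-0.103989) = 0.077992 substitutions/site.

0.08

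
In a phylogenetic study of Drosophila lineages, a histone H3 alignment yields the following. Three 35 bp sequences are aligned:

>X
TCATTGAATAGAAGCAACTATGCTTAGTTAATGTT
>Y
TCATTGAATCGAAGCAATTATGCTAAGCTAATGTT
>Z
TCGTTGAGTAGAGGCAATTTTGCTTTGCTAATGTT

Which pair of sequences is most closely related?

X–Y: 4/35 differ, p = 0.114, d = 0.124.
X–Z: 7/35 differ, p = 0.200, d = 0.233.
Y–Z: 7/35 differ, p = 0.200, d = 0.233.
The smallest distance is between X and Y.

X and Y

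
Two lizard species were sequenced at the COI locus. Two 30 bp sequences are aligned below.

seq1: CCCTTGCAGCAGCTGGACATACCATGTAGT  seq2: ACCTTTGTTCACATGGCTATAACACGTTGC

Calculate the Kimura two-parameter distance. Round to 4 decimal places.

Of 30 sites, 3 differences are transitions and 10 are transversions, so P = 3/30 = 0.1 and Q = 10/30 ≈ 0.333333.
Under the Kimura two-parameter model, d = −½ ln(1 − 2P − Q) − ¼ ln(1 − 2Q).
1 − 2P − Q = 0.466667, giving −½ ln(0.466667) = 0.381070.
1 − 2Q = 0.333334, giving −¼ ln(0.333334) = 0.274653.
d = 0.381070 + 0.274653 = 0.655723.

0.6557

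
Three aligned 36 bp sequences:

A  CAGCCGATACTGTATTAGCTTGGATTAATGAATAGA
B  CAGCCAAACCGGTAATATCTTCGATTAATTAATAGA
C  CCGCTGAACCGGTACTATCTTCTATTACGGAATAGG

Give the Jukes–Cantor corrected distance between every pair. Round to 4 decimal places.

d(A,B) = 0.2635, d(A,C) = 0.4408, d(B,C) = 0.3041

A–B: 8/36 sites differ → p ≈ 0.222222, d = −0.75 ln(1 − 0.296296) = 0.263548 ≈ 0.2635.
A–C: 12/36 sites differ → p ≈ 0.333333, d = −0.75 ln(1 − 0.444444) = 0.440839 ≈ 0.4408.
B–C: 9/36 sites differ → p = 0.25, d = −0.75 ln(1 − 0.333333) = 0.304098 ≈ 0.3041.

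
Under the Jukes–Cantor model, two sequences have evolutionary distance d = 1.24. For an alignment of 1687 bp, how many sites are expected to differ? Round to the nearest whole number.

Invert JC69: p = (3/4)(1 − e^(−4d/3)) = 0.75 × (1 − e^(-1.653333)) = 0.75 × (1 − 0.191411) = 0.606442.
Expected differing sites = pL ≈ 0.606442 × 1687 = 1023.067654 ≈ 1023.

1023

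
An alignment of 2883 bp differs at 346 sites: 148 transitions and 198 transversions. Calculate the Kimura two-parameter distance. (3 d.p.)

0.131

P = 148/2883 ≈ 0.051335 and Q = 198/2883 ≈ 0.068678.
Under the Kimura two-parameter model, d = −½ ln(1 − 2P − Q) − ¼ ln(1 − 2Q).
1 − 2P − Q = 0.828652, giving −½ ln(0.828652) = 0.093977.
1 − 2Q = 0.862644, giving −¼ ln(0.862644) = 0.036938.
d = 0.093977 + 0.036938 = 0.130915.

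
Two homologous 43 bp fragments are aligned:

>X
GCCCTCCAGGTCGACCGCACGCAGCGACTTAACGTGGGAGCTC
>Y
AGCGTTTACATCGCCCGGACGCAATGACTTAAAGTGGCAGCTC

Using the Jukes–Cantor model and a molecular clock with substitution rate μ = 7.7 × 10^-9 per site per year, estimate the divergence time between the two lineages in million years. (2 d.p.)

The sequences differ at 13 of 43 sites, so p = 13/43 ≈ 0.302326.
d = −(3/4) ln(1 − 4p/3) = −0.75 ln(1 − 0.403101) = −0.75 ln(0.596899)
  = −0.75 × (-0.516007) = 0.387005 substitutions/site.
Under a molecular clock d = 2μt, so t = d/(2μ) = 0.387005 / (2 × 7.7 × 10^-9) = 25.13 million years.

25.13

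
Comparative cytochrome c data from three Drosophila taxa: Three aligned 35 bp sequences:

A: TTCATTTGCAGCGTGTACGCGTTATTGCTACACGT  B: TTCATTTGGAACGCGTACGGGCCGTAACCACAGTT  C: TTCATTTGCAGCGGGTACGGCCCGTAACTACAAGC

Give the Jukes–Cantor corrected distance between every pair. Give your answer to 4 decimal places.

A–B: 12/35 sites differ → p ≈ 0.342857, d = −0.75 ln(1 − 0.457143) = 0.458182 ≈ 0.4582.
A–C: 10/35 sites differ → p ≈ 0.285714, d = −0.75 ln(1 − 0.380952) = 0.359679 ≈ 0.3597.
B–C: 8/35 sites differ → p ≈ 0.228571, d = −0.75 ln(1 − 0.304761) = 0.272625 ≈ 0.2726.

d(A,B) = 0.4582, d(A,C) = 0.3597, d(B,C) = 0.2726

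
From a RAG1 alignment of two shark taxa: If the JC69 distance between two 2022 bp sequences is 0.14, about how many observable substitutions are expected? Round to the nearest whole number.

Invert JC69: p = (3/4)(1 − e^(−4d/3)) = 0.75 × (1 − e^(-0.186667)) = 0.75 × (1 − 0.829720) = 0.127710.
Expected differing sites = pL ≈ 0.127710 × 2022 = 258.22962 ≈ 258.

258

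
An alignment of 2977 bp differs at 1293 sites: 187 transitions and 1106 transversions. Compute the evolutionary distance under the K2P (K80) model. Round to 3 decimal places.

P = 187/2977 ≈ 0.062815 and Q = 1106/2977 ≈ 0.371515.
Under the Kimura two-parameter model, d = −½ ln(1 − 2P − Q) − ¼ ln(1 − 2Q).
1 − 2P − Q = 0.502855, giving −½ ln(0.502855) = 0.343727.
1 − 2Q = 0.25697, giving −¼ ln(0.25697) = 0.339699.
d = 0.343727 + 0.339699 = 0.683426.

0.683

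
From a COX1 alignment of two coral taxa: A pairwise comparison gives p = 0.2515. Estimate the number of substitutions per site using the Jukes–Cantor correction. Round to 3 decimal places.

0.306

d = −(3/4) ln(1 − 4p/3) = −0.75 ln(1 − 0.335333) = −0.75 ln(0.664667)
  = −0.75 × (-0.408469) = 0.306352 substitutions/site.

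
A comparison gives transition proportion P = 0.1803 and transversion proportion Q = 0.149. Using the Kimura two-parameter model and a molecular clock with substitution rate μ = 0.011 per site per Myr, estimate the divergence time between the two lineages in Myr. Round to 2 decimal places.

20.21

Under the Kimura two-parameter model, d = −½ ln(1 − 2P − Q) − ¼ ln(1 − 2Q).
1 − 2P − Q = 0.4904, giving −½ ln(0.4904) = 0.356267.
1 − 2Q = 0.702, giving −¼ ln(0.702) = 0.088455.
d = 0.356267 + 0.088455 = 0.444722.
Under a molecular clock d = 2μt, so t = d/(2μ) = 0.444722 / (2 × 0.011) = 20.21 Myr.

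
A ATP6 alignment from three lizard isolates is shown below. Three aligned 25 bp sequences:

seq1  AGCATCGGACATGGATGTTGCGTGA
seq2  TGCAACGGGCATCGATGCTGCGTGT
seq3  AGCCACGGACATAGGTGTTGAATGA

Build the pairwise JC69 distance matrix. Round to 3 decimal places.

seq1–seq2: 6/25 sites differ → p = 0.24, d = −0.75 ln(1 − 0.32) = 0.289247 ≈ 0.289.
seq1–seq3: 6/25 sites differ → p = 0.24, d = −0.75 ln(1 − 0.32) = 0.289247 ≈ 0.289.
seq2–seq3: 9/25 sites differ → p = 0.36, d = −0.75 ln(1 − 0.48) = 0.490445 ≈ 0.490.

d(seq1,seq2) = 0.289, d(seq1,seq3) = 0.289, d(seq2,seq3) = 0.490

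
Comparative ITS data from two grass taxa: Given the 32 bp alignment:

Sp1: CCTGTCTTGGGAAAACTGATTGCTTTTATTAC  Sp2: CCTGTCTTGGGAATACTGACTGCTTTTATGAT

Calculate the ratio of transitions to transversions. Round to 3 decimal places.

Transitions are A↔G and C↔T; transversions are all other mismatches.
Transitions: 2. Transversions: 2.
R = 2/2 = 1.000.

1.000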